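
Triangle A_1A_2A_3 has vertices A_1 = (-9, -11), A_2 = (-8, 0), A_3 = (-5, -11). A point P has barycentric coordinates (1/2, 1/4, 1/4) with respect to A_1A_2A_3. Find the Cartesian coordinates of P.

(-31/4, -33/4)

P = (1/2)·A_1 + (1/4)·A_2 + (1/4)·A_3.
x-coordinate: (1/2)·(-9) + (1/4)·(-8) + (1/4)·(-5) = -31/4.
y-coordinate: (1/2)·(-11) + (1/4)·0 + (1/4)·(-11) = -33/4.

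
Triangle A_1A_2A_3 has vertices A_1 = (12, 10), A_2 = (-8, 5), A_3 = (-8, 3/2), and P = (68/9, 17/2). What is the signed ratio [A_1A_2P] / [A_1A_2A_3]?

[A_1A_2A_3] = ½·(12·(5−(3/2)) + (-8)·(3/2−10) + (-8)·(10−5)) = ½·(42 + 68 − 40) = 35.
[A_1A_2P] = ½·(12·(5−(17/2)) + (-8)·(17/2−10) + (68/9)·(10−5)) = ½·(-42 + 12 + 340/9) = 35/9, so the ratio is (35/9)/35 = 1/9.

1/9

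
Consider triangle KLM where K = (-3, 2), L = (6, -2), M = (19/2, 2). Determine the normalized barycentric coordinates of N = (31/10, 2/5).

(2/5, 2/5, 1/5)

Signed area of the reference triangle: [KLM] = ½·((-3)·(-2−2) + 6·(2−2) + (19/2)·(2−(-2))) = ½·(12 + 0 + 38) = 25.
[NLM] = ½·((31/10)·(-2−2) + 6·(2−(2/5)) + (19/2)·(2/5−(-2))) = ½·(-62/5 + 48/5 + 114/5) = 10, so the K-coordinate is 10/25 = 2/5.
[KNM] = ½·((-3)·(2/5−2) + (31/10)·(2−2) + (19/2)·(2−(2/5))) = ½·(24/5 + 0 + 76/5) = 10, so the L-coordinate is 2/5.
[KLN] = ½·((-3)·(-2−(2/5)) + 6·(2/5−2) + (31/10)·(2−(-2))) = ½·(36/5 − 48/5 + 62/5) = 5, so the M-coordinate is 1/5.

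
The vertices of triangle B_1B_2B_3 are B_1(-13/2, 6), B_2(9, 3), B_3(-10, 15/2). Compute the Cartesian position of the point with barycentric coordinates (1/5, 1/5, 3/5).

(-11/2, 63/10)

M = (1/5)·B_1 + (1/5)·B_2 + (3/5)·B_3.
x-coordinate: (1/5)·(-13/2) + (1/5)·9 + (3/5)·(-10) = -11/2.
y-coordinate: (1/5)·6 + (1/5)·3 + (3/5)·(15/2) = 63/10.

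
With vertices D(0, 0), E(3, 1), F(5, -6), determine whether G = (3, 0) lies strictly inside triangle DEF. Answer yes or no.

Barycentric coordinates of G: (2/23, 18/23, 3/23).
The three coordinates are positive, positive, positive; a point is interior exactly when all three are positive.

yes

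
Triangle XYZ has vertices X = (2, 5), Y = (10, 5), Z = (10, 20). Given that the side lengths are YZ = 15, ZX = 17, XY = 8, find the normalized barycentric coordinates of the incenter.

The incenter has barycentric coordinates proportional to the opposite side lengths: (15 : 17 : 8).
Normalizing by 15+17+8 = 40 gives (3/8, 17/40, 1/5).

(3/8, 17/40, 1/5)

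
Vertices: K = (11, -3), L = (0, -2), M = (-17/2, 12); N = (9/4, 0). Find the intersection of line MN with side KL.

Barycentric coordinates of N with respect to KLM: (1/3, 1/2, 1/6).
On side KL the M-coordinate is zero; dropping N's M-weight 1/6 and renormalizing the remaining 1/3 : 1/2 gives weights 2/5, 3/5 on K, L.
J = (2/5)·(11, -3) + (3/5)·(0, -2) = (22/5, -12/5).

(22/5, -12/5)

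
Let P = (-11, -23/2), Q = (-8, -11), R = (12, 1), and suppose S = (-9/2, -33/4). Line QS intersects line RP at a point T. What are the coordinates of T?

Barycentric coordinates of S with respect to PQR: (1/2, 1/4, 1/4).
On side RP the Q-coordinate is zero; dropping S's Q-weight 1/4 and renormalizing the remaining 1/4 : 1/2 gives weights 1/3, 2/3 on R, P.
T = (1/3)·(12, 1) + (2/3)·(-11, -23/2) = (-10/3, -22/3).

(-10/3, -22/3)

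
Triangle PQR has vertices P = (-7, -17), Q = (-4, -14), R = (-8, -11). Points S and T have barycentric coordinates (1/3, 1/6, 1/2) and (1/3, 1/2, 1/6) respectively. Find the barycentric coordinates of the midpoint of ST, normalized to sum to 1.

Since both coordinate triples sum to 1, the midpoint's barycentrics are the componentwise average.
(1/3+1/3)/2 = 1/3; similarly 1/3 and 1/3.

(1/3, 1/3, 1/3)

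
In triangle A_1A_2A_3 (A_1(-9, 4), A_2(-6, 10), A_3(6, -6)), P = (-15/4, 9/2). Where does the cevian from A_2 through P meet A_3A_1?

Barycentric coordinates of P with respect to A_1A_2A_3: (1/4, 1/2, 1/4).
On side A_3A_1 the A_2-coordinate is zero; dropping P's A_2-weight 1/2 and renormalizing the remaining 1/4 : 1/4 gives weights 1/2, 1/2 on A_3, A_1.
Q = (1/2)·(6, -6) + (1/2)·(-9, 4) = (-3/2, -1).

(-3/2, -1)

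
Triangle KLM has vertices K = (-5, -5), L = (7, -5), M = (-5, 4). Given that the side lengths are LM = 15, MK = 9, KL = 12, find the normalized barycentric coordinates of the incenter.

The incenter has barycentric coordinates proportional to the opposite side lengths: (15 : 9 : 12).
Normalizing by 15+9+12 = 36 gives (5/12, 1/4, 1/3).

(5/12, 1/4, 1/3)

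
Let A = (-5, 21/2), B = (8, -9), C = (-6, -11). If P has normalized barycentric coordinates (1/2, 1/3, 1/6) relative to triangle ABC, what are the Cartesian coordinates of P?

(-5/6, 5/12)

P = (1/2)·A + (1/3)·B + (1/6)·C.
x-coordinate: (1/2)·(-5) + (1/3)·8 + (1/6)·(-6) = -5/6.
y-coordinate: (1/2)·(21/2) + (1/3)·(-9) + (1/6)·(-11) = 5/12.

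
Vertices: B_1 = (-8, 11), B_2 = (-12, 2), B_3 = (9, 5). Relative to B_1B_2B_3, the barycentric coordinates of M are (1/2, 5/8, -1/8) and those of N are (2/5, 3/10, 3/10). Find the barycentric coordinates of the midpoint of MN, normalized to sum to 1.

Since both coordinate triples sum to 1, the midpoint's barycentrics are the componentwise average.
(1/2+2/5)/2 = 9/20; similarly 37/80 and 7/80.

(9/20, 37/80, 7/80)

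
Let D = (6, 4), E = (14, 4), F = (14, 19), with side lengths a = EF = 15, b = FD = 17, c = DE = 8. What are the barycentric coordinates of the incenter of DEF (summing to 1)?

(3/8, 17/40, 1/5)

The incenter has barycentric coordinates proportional to the opposite side lengths: (15 : 17 : 8).
Normalizing by 15+17+8 = 40 gives (3/8, 17/40, 1/5).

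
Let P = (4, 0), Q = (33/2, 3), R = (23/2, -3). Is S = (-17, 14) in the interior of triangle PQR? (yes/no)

Barycentric coordinates of S: (64/15, 7/10, -119/30).
The three coordinates are positive, positive, negative; a point is interior exactly when all three are positive.

no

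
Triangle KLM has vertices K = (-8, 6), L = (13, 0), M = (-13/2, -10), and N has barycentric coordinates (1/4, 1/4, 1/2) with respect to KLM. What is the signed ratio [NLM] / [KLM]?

The signed ratio [NLM]/[KLM] equals the barycentric coordinate of N at vertex K, which is 1/4.

1/4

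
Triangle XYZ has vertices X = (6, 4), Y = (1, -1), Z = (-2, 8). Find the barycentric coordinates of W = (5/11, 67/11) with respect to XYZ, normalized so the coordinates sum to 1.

(3/11, 1/11, 7/11)

Signed area of the reference triangle: [XYZ] = ½·(6·(-1−8) + 1·(8−4) + (-2)·(4−(-1))) = ½·(-54 + 4 − 10) = -30.
[WYZ] = ½·((5/11)·(-1−8) + 1·(8−(67/11)) + (-2)·(67/11−(-1))) = ½·(-45/11 + 21/11 − 156/11) = -90/11, so the X-coordinate is (-90/11)/(-30) = 3/11.
[XWZ] = ½·(6·(67/11−8) + (5/11)·(8−4) + (-2)·(4−(67/11))) = ½·(-126/11 + 20/11 + 46/11) = -30/11, so the Y-coordinate is 1/11.
[XYW] = ½·(6·(-1−(67/11)) + 1·(67/11−4) + (5/11)·(4−(-1))) = ½·(-468/11 + 23/11 + 25/11) = -210/11, so the Z-coordinate is 7/11.
Check: 3/11 + 1/11 + 7/11 = 1.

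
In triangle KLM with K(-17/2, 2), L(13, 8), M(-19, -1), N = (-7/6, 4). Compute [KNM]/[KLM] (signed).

[KLM] = ½·((-17/2)·(8−(-1)) + 13·(-1−2) + (-19)·(2−8)) = ½·(-153/2 − 39 + 114) = -3/4.
[KNM] = ½·((-17/2)·(4−(-1)) + (-7/6)·(-1−2) + (-19)·(2−4)) = ½·(-85/2 + 7/2 + 38) = -1/2, so the ratio is (-1/2)/(-3/4) = 2/3.

2/3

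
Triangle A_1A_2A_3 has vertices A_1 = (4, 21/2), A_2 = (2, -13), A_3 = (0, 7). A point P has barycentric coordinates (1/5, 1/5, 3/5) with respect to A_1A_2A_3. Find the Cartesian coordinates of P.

(6/5, 37/10)

P = (1/5)·A_1 + (1/5)·A_2 + (3/5)·A_3.
x-coordinate: (1/5)·4 + (1/5)·2 + (3/5)·0 = 6/5.
y-coordinate: (1/5)·(21/2) + (1/5)·(-13) + (3/5)·7 = 37/10.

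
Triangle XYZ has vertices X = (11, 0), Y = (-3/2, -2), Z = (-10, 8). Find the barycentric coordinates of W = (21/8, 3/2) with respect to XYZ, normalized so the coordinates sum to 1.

Signed area of the reference triangle: [XYZ] = ½·(11·(-2−8) + (-3/2)·(8−0) + (-10)·(0−(-2))) = ½·(-110 − 12 − 20) = -71.
[WYZ] = ½·((21/8)·(-2−8) + (-3/2)·(8−(3/2)) + (-10)·(3/2−(-2))) = ½·(-105/4 − 39/4 − 35) = -71/2, so the X-coordinate is (-71/2)/(-71) = 1/2.
[XWZ] = ½·(11·(3/2−8) + (21/8)·(8−0) + (-10)·(0−(3/2))) = ½·(-143/2 + 21 + 15) = -71/4, so the Y-coordinate is 1/4.
[XYW] = ½·(11·(-2−(3/2)) + (-3/2)·(3/2−0) + (21/8)·(0−(-2))) = ½·(-77/2 − 9/4 + 21/4) = -71/4, so the Z-coordinate is 1/4.
Check: 1/2 + 1/4 + 1/4 = 1.

(1/2, 1/4, 1/4)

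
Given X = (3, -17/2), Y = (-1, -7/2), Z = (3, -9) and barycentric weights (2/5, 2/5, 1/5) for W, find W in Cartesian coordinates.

(7/5, -33/5)

W = (2/5)·X + (2/5)·Y + (1/5)·Z.
x-coordinate: (2/5)·3 + (2/5)·(-1) + (1/5)·3 = 7/5.
y-coordinate: (2/5)·(-17/2) + (2/5)·(-7/2) + (1/5)·(-9) = -33/5.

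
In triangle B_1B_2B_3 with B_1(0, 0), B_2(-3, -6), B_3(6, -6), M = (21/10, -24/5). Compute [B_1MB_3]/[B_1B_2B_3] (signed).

[B_1B_2B_3] = ½·(0·(-6−(-6)) + (-3)·(-6−0) + 6·(0−(-6))) = ½·(0 + 18 + 36) = 27.
[B_1MB_3] = ½·(0·(-24/5−(-6)) + (21/10)·(-6−0) + 6·(0−(-24/5))) = ½·(0 − 63/5 + 144/5) = 81/10, so the ratio is (81/10)/27 = 3/10.

3/10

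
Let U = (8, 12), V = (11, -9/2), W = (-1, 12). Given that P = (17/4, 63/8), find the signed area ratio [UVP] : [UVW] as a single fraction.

[UVW] = ½·(8·(-9/2−12) + 11·(12−12) + (-1)·(12−(-9/2))) = ½·(-132 + 0 − 33/2) = -297/4.
[UVP] = ½·(8·(-9/2−(63/8)) + 11·(63/8−12) + (17/4)·(12−(-9/2))) = ½·(-99 − 363/8 + 561/8) = -297/8, so the ratio is (-297/8)/(-297/4) = 1/2.

1/2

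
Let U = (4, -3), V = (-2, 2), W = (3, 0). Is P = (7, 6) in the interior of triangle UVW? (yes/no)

Barycentric coordinates of P: (-38/13, -18/13, 69/13).
The three coordinates are negative, negative, positive; a point is interior exactly when all three are positive.

no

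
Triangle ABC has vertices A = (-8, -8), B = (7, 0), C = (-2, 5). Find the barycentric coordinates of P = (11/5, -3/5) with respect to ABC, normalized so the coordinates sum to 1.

(1/5, 3/5, 1/5)

Signed area of the reference triangle: [ABC] = ½·((-8)·(0−5) + 7·(5−(-8)) + (-2)·(-8−0)) = ½·(40 + 91 + 16) = 147/2.
[PBC] = ½·((11/5)·(0−5) + 7·(5−(-3/5)) + (-2)·(-3/5−0)) = ½·(-11 + 196/5 + 6/5) = 147/10, so the A-coordinate is (147/10)/(147/2) = 1/5.
[APC] = ½·((-8)·(-3/5−5) + (11/5)·(5−(-8)) + (-2)·(-8−(-3/5))) = ½·(224/5 + 143/5 + 74/5) = 441/10, so the B-coordinate is 3/5.
[ABP] = ½·((-8)·(0−(-3/5)) + 7·(-3/5−(-8)) + (11/5)·(-8−0)) = ½·(-24/5 + 259/5 − 88/5) = 147/10, so the C-coordinate is 1/5.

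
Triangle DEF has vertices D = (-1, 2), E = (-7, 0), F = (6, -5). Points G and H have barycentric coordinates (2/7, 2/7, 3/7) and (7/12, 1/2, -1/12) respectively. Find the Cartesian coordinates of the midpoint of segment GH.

Barycentric coordinates of the midpoint are the average: (73/168, 11/28, 29/168).
Converting: (73/168)·D + (11/28)·E + (29/168)·F = (-361/168, 1/168).

(-361/168, 1/168)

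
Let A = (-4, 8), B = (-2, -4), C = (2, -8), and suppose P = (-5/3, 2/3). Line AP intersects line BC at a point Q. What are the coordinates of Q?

(2/3, -20/3)

Barycentric coordinates of P with respect to ABC: (1/2, 1/6, 1/3).
On side BC the A-coordinate is zero; dropping P's A-weight 1/2 and renormalizing the remaining 1/6 : 1/3 gives weights 1/3, 2/3 on B, C.
Q = (1/3)·(-2, -4) + (2/3)·(2, -8) = (2/3, -20/3).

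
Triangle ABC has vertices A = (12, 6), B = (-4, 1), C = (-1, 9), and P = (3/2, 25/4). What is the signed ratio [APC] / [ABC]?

1/4

[ABC] = ½·(12·(1−9) + (-4)·(9−6) + (-1)·(6−1)) = ½·(-96 − 12 − 5) = -113/2.
[APC] = ½·(12·(25/4−9) + (3/2)·(9−6) + (-1)·(6−(25/4))) = ½·(-33 + 9/2 + 1/4) = -113/8, so the ratio is (-113/8)/(-113/2) = 1/4.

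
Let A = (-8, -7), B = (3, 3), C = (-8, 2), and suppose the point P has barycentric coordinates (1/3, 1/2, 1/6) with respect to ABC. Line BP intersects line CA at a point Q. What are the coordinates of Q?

(-8, -4)

Line BP meets CA where the B-coordinate vanishes; zeroing P's B-weight and renormalizing leaves C, A-weights 1/6 : 1/3 → (1/3, 2/3).
So Q = (1/3)·C + (2/3)·A = (-8, -4).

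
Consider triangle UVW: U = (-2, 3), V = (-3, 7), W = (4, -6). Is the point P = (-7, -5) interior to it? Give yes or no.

no

Barycentric coordinates of P: (136/15, -31/5, -28/15).
The three coordinates are positive, negative, negative; a point is interior exactly when all three are positive.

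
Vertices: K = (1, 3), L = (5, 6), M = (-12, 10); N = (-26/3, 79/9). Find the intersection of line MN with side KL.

(3, 9/2)

Barycentric coordinates of N with respect to KLM: (1/9, 1/9, 7/9).
On side KL the M-coordinate is zero; dropping N's M-weight 7/9 and renormalizing the remaining 1/9 : 1/9 gives weights 1/2, 1/2 on K, L.
J = (1/2)·(1, 3) + (1/2)·(5, 6) = (3, 9/2).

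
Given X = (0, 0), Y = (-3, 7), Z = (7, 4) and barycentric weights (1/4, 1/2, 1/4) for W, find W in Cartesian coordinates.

(1/4, 9/2)

W = (1/4)·X + (1/2)·Y + (1/4)·Z.
x-coordinate: (1/4)·0 + (1/2)·(-3) + (1/4)·7 = 1/4.
y-coordinate: (1/4)·0 + (1/2)·7 + (1/4)·4 = 9/2.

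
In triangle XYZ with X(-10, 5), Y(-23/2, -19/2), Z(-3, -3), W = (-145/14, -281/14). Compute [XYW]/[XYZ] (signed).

2/7

[XYZ] = ½·((-10)·(-19/2−(-3)) + (-23/2)·(-3−5) + (-3)·(5−(-19/2))) = ½·(65 + 92 − 87/2) = 227/4.
[XYW] = ½·((-10)·(-19/2−(-281/14)) + (-23/2)·(-281/14−5) + (-145/14)·(5−(-19/2))) = ½·(-740/7 + 8073/28 − 4205/28) = 227/14, so the ratio is (227/14)/(227/4) = 2/7.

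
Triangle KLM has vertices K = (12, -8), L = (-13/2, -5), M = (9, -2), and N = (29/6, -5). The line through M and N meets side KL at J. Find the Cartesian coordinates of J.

Barycentric coordinates of N with respect to KLM: (1/3, 1/3, 1/3).
On side KL the M-coordinate is zero; dropping N's M-weight 1/3 and renormalizing the remaining 1/3 : 1/3 gives weights 1/2, 1/2 on K, L.
J = (1/2)·(12, -8) + (1/2)·(-13/2, -5) = (11/4, -13/2).

(11/4, -13/2)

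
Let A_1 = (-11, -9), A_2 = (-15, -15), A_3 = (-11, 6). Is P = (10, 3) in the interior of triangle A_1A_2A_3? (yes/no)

Barycentric coordinates of P: (151/20, -21/4, -13/10).
The three coordinates are positive, negative, negative; a point is interior exactly when all three are positive.

no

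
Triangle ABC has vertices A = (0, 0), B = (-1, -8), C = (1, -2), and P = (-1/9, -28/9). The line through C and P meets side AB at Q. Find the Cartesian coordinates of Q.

(-3/7, -24/7)

Barycentric coordinates of P with respect to ABC: (4/9, 1/3, 2/9).
On side AB the C-coordinate is zero; dropping P's C-weight 2/9 and renormalizing the remaining 4/9 : 1/3 gives weights 4/7, 3/7 on A, B.
Q = (4/7)·(0, 0) + (3/7)·(-1, -8) = (-3/7, -24/7).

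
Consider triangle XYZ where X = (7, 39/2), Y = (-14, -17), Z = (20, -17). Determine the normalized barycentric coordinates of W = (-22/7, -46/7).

Signed area of the reference triangle: [XYZ] = ½·(7·(-17−(-17)) + (-14)·(-17−(39/2)) + 20·(39/2−(-17))) = ½·(0 + 511 + 730) = 1241/2.
[WYZ] = ½·((-22/7)·(-17−(-17)) + (-14)·(-17−(-46/7)) + 20·(-46/7−(-17))) = ½·(0 + 146 + 1460/7) = 1241/7, so the X-coordinate is (1241/7)/(1241/2) = 2/7.
[XWZ] = ½·(7·(-46/7−(-17)) + (-22/7)·(-17−(39/2)) + 20·(39/2−(-46/7))) = ½·(73 + 803/7 + 3650/7) = 2482/7, so the Y-coordinate is 4/7.
[XYW] = ½·(7·(-17−(-46/7)) + (-14)·(-46/7−(39/2)) + (-22/7)·(39/2−(-17))) = ½·(-73 + 365 − 803/7) = 1241/14, so the Z-coordinate is 1/7.
Check: 2/7 + 4/7 + 1/7 = 1.

(2/7, 4/7, 1/7)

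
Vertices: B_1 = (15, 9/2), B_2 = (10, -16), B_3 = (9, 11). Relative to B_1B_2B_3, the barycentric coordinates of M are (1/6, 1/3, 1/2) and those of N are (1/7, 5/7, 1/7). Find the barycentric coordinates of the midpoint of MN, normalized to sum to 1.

(13/84, 11/21, 9/28)

Since both coordinate triples sum to 1, the midpoint's barycentrics are the componentwise average.
(1/6+1/7)/2 = 13/84; similarly 11/21 and 9/28.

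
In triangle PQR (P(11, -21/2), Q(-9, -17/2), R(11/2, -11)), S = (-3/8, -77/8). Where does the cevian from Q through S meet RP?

Barycentric coordinates of S with respect to PQR: (1/4, 1/2, 1/4).
On side RP the Q-coordinate is zero; dropping S's Q-weight 1/2 and renormalizing the remaining 1/4 : 1/4 gives weights 1/2, 1/2 on R, P.
T = (1/2)·(11/2, -11) + (1/2)·(11, -21/2) = (33/4, -43/4).

(33/4, -43/4)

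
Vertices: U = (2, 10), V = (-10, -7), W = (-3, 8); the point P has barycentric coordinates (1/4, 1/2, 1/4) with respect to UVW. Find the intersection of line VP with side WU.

(-1/2, 9)

Line VP meets WU where the V-coordinate vanishes; zeroing P's V-weight and renormalizing leaves W, U-weights 1/4 : 1/4 → (1/2, 1/2).
So Q = (1/2)·W + (1/2)·U = (-1/2, 9).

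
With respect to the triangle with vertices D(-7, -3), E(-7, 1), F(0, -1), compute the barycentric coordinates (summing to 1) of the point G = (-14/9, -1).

(1/9, 1/9, 7/9)

Signed area of the reference triangle: [DEF] = ½·((-7)·(1−(-1)) + (-7)·(-1−(-3)) + 0·(-3−1)) = ½·(-14 − 14 + 0) = -14.
[GEF] = ½·((-14/9)·(1−(-1)) + (-7)·(-1−(-1)) + 0·(-1−1)) = ½·(-28/9 + 0 + 0) = -14/9, so the D-coordinate is (-14/9)/(-14) = 1/9.
[DGF] = ½·((-7)·(-1−(-1)) + (-14/9)·(-1−(-3)) + 0·(-3−(-1))) = ½·(0 − 28/9 + 0) = -14/9, so the E-coordinate is 1/9.
[DEG] = ½·((-7)·(1−(-1)) + (-7)·(-1−(-3)) + (-14/9)·(-3−1)) = ½·(-14 − 14 + 56/9) = -98/9, so the F-coordinate is 7/9.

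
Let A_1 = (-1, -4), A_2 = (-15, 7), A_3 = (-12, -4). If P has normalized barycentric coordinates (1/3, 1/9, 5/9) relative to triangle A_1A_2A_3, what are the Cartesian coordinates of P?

(-26/3, -25/9)

P = (1/3)·A_1 + (1/9)·A_2 + (5/9)·A_3.
x-coordinate: (1/3)·(-1) + (1/9)·(-15) + (5/9)·(-12) = -26/3.
y-coordinate: (1/3)·(-4) + (1/9)·7 + (5/9)·(-4) = -25/9.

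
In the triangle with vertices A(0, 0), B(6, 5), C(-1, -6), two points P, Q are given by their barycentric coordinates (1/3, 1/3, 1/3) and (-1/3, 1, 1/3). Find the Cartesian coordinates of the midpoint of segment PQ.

Barycentric coordinates of the midpoint are the average: (0, 2/3, 1/3).
Converting: 0·A + (2/3)·B + (1/3)·C = (11/3, 4/3).

(11/3, 4/3)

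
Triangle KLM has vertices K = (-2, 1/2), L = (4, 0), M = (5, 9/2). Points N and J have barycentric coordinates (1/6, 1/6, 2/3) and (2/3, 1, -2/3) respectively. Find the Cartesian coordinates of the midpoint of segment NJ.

(3/2, 5/24)

Barycentric coordinates of the midpoint are the average: (5/12, 7/12, 0).
Converting: (5/12)·K + (7/12)·L + 0·M = (3/2, 5/24).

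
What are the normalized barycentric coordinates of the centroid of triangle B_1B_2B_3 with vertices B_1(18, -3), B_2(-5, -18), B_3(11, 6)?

(1/3, 1/3, 1/3)

The centroid is the average of the vertices, so each weight is 1/3.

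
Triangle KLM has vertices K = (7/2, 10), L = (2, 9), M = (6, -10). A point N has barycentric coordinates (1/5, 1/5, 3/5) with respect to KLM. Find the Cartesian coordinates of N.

(47/10, -11/5)

N = (1/5)·K + (1/5)·L + (3/5)·M.
x-coordinate: (1/5)·(7/2) + (1/5)·2 + (3/5)·6 = 47/10.
y-coordinate: (1/5)·10 + (1/5)·9 + (3/5)·(-10) = -11/5.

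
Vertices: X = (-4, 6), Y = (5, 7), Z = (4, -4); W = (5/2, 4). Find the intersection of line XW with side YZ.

(14/3, 10/3)

Barycentric coordinates of W with respect to XYZ: (1/4, 1/2, 1/4).
On side YZ the X-coordinate is zero; dropping W's X-weight 1/4 and renormalizing the remaining 1/2 : 1/4 gives weights 2/3, 1/3 on Y, Z.
V = (2/3)·(5, 7) + (1/3)·(4, -4) = (14/3, 10/3).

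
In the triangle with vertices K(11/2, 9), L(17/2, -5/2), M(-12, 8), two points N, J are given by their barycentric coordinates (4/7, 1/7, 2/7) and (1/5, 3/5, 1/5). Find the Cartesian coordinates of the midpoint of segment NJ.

(331/140, 157/35)

Barycentric coordinates of the midpoint are the average: (27/70, 13/35, 17/70).
Converting: (27/70)·K + (13/35)·L + (17/70)·M = (331/140, 157/35).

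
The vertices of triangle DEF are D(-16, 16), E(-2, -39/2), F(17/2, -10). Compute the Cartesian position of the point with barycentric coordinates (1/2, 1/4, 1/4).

G = (1/2)·D + (1/4)·E + (1/4)·F.
x-coordinate: (1/2)·(-16) + (1/4)·(-2) + (1/4)·(17/2) = -51/8.
y-coordinate: (1/2)·16 + (1/4)·(-39/2) + (1/4)·(-10) = 5/8.

(-51/8, 5/8)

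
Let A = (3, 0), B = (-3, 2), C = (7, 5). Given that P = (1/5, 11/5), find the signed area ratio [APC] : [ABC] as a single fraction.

[ABC] = ½·(3·(2−5) + (-3)·(5−0) + 7·(0−2)) = ½·(-9 − 15 − 14) = -19.
[APC] = ½·(3·(11/5−5) + (1/5)·(5−0) + 7·(0−(11/5))) = ½·(-42/5 + 1 − 77/5) = -57/5, so the ratio is (-57/5)/(-19) = 3/5.

3/5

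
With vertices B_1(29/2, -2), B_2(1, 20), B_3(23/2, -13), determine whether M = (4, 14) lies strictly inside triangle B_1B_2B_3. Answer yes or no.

Barycentric coordinates of M: (24/143, 109/143, 10/143).
The three coordinates are positive, positive, positive; a point is interior exactly when all three are positive.

yes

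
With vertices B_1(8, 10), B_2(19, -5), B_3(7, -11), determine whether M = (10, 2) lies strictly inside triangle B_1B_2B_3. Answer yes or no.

yes

Barycentric coordinates of M: (23/41, 25/123, 29/123).
The three coordinates are positive, positive, positive; a point is interior exactly when all three are positive.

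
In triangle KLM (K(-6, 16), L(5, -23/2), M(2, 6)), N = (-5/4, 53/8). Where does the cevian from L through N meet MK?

(-10/3, 38/3)

Barycentric coordinates of N with respect to KLM: (1/2, 1/4, 1/4).
On side MK the L-coordinate is zero; dropping N's L-weight 1/4 and renormalizing the remaining 1/4 : 1/2 gives weights 1/3, 2/3 on M, K.
J = (1/3)·(2, 6) + (2/3)·(-6, 16) = (-10/3, 38/3).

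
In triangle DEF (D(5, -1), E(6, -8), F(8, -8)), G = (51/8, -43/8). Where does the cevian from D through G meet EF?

(36/5, -8)

Barycentric coordinates of G with respect to DEF: (3/8, 1/4, 3/8).
On side EF the D-coordinate is zero; dropping G's D-weight 3/8 and renormalizing the remaining 1/4 : 3/8 gives weights 2/5, 3/5 on E, F.
H = (2/5)·(6, -8) + (3/5)·(8, -8) = (36/5, -8).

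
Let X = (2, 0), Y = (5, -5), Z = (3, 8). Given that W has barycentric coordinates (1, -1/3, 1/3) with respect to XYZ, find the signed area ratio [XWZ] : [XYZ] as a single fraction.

The signed ratio [XWZ]/[XYZ] equals the barycentric coordinate of W at vertex Y, which is -1/3.

-1/3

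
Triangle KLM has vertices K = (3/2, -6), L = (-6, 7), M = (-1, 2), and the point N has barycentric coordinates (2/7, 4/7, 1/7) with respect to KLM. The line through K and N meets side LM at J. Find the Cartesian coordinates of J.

(-5, 6)

Line KN meets LM where the K-coordinate vanishes; zeroing N's K-weight and renormalizing leaves L, M-weights 4/7 : 1/7 → (4/5, 1/5).
So J = (4/5)·L + (1/5)·M = (-5, 6).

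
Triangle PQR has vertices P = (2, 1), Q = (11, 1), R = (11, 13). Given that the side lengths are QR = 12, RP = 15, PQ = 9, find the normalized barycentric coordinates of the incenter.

(1/3, 5/12, 1/4)

The incenter has barycentric coordinates proportional to the opposite side lengths: (12 : 15 : 9).
Normalizing by 12+15+9 = 36 gives (1/3, 5/12, 1/4).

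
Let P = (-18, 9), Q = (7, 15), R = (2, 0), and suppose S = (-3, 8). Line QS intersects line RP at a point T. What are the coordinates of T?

(-8, 9/2)

Barycentric coordinates of S with respect to PQR: (1/3, 1/3, 1/3).
On side RP the Q-coordinate is zero; dropping S's Q-weight 1/3 and renormalizing the remaining 1/3 : 1/3 gives weights 1/2, 1/2 on R, P.
T = (1/2)·(2, 0) + (1/2)·(-18, 9) = (-8, 9/2).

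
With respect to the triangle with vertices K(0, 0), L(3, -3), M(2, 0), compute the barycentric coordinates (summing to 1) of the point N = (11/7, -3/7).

(2/7, 1/7, 4/7)

Signed area of the reference triangle: [KLM] = ½·(0·(-3−0) + 3·(0−0) + 2·(0−(-3))) = ½·(0 + 0 + 6) = 3.
[NLM] = ½·((11/7)·(-3−0) + 3·(0−(-3/7)) + 2·(-3/7−(-3))) = ½·(-33/7 + 9/7 + 36/7) = 6/7, so the K-coordinate is (6/7)/3 = 2/7.
[KNM] = ½·(0·(-3/7−0) + (11/7)·(0−0) + 2·(0−(-3/7))) = ½·(0 + 0 + 6/7) = 3/7, so the L-coordinate is 1/7.
[KLN] = ½·(0·(-3−(-3/7)) + 3·(-3/7−0) + (11/7)·(0−(-3))) = ½·(0 − 9/7 + 33/7) = 12/7, so the M-coordinate is 4/7.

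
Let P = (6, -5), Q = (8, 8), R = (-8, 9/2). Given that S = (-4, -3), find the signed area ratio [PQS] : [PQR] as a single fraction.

[PQR] = ½·(6·(8−(9/2)) + 8·(9/2−(-5)) + (-8)·(-5−8)) = ½·(21 + 76 + 104) = 201/2.
[PQS] = ½·(6·(8−(-3)) + 8·(-3−(-5)) + (-4)·(-5−8)) = ½·(66 + 16 + 52) = 67, so the ratio is 67/(201/2) = 2/3.

2/3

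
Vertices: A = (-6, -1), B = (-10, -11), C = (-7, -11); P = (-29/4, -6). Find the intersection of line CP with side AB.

(-22/3, -13/3)

Barycentric coordinates of P with respect to ABC: (1/2, 1/4, 1/4).
On side AB the C-coordinate is zero; dropping P's C-weight 1/4 and renormalizing the remaining 1/2 : 1/4 gives weights 2/3, 1/3 on A, B.
Q = (2/3)·(-6, -1) + (1/3)·(-10, -11) = (-22/3, -13/3).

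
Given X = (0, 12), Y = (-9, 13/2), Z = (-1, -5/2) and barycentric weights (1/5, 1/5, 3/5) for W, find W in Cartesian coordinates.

W = (1/5)·X + (1/5)·Y + (3/5)·Z.
x-coordinate: (1/5)·0 + (1/5)·(-9) + (3/5)·(-1) = -12/5.
y-coordinate: (1/5)·12 + (1/5)·(13/2) + (3/5)·(-5/2) = 11/5.

(-12/5, 11/5)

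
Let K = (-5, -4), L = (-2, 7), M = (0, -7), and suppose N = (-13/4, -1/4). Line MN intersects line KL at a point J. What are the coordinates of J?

Barycentric coordinates of N with respect to KLM: (1/2, 3/8, 1/8).
On side KL the M-coordinate is zero; dropping N's M-weight 1/8 and renormalizing the remaining 1/2 : 3/8 gives weights 4/7, 3/7 on K, L.
J = (4/7)·(-5, -4) + (3/7)·(-2, 7) = (-26/7, 5/7).

(-26/7, 5/7)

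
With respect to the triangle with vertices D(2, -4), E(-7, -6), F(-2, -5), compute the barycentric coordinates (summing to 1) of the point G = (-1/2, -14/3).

(1/6, -1/6, 1)

Signed area of the reference triangle: [DEF] = ½·(2·(-6−(-5)) + (-7)·(-5−(-4)) + (-2)·(-4−(-6))) = ½·(-2 + 7 − 4) = 1/2.
[GEF] = ½·((-1/2)·(-6−(-5)) + (-7)·(-5−(-14/3)) + (-2)·(-14/3−(-6))) = ½·(1/2 + 7/3 − 8/3) = 1/12, so the D-coordinate is (1/12)/(1/2) = 1/6.
[DGF] = ½·(2·(-14/3−(-5)) + (-1/2)·(-5−(-4)) + (-2)·(-4−(-14/3))) = ½·(2/3 + 1/2 − 4/3) = -1/12, so the E-coordinate is -1/6.
[DEG] = ½·(2·(-6−(-14/3)) + (-7)·(-14/3−(-4)) + (-1/2)·(-4−(-6))) = ½·(-8/3 + 14/3 − 1) = 1/2, so the F-coordinate is 1.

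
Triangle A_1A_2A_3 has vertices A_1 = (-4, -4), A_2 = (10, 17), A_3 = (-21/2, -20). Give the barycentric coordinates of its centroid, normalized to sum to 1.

(1/3, 1/3, 1/3)

The centroid is the average of the vertices, so each weight is 1/3.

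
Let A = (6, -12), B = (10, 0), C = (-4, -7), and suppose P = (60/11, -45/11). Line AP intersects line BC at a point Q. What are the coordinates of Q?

(16/3, -7/3)

Barycentric coordinates of P with respect to ABC: (2/11, 6/11, 3/11).
On side BC the A-coordinate is zero; dropping P's A-weight 2/11 and renormalizing the remaining 6/11 : 3/11 gives weights 2/3, 1/3 on B, C.
Q = (2/3)·(10, 0) + (1/3)·(-4, -7) = (16/3, -7/3).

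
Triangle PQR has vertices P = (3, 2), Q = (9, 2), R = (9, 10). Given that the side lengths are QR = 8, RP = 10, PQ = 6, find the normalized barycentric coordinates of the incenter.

The incenter has barycentric coordinates proportional to the opposite side lengths: (8 : 10 : 6).
Normalizing by 8+10+6 = 24 gives (1/3, 5/12, 1/4).

(1/3, 5/12, 1/4)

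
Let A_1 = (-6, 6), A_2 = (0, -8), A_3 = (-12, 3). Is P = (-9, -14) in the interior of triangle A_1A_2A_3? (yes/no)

no

Barycentric coordinates of P: (-57/34, 37/34, 27/17).
The three coordinates are negative, positive, positive; a point is interior exactly when all three are positive.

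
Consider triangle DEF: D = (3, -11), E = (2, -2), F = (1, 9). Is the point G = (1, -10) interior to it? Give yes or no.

Barycentric coordinates of G: (-19/2, 19, -17/2).
The three coordinates are negative, positive, negative; a point is interior exactly when all three are positive.

no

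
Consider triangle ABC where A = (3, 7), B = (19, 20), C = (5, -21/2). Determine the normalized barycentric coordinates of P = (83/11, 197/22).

Signed area of the reference triangle: [ABC] = ½·(3·(20−(-21/2)) + 19·(-21/2−7) + 5·(7−20)) = ½·(183/2 − 665/2 − 65) = -153.
[PBC] = ½·((83/11)·(20−(-21/2)) + 19·(-21/2−(197/22)) + 5·(197/22−20)) = ½·(5063/22 − 4066/11 − 1215/22) = -1071/11, so the A-coordinate is (-1071/11)/(-153) = 7/11.
[APC] = ½·(3·(197/22−(-21/2)) + (83/11)·(-21/2−7) + 5·(7−(197/22))) = ½·(642/11 − 2905/22 − 215/22) = -459/11, so the B-coordinate is 3/11.
[ABP] = ½·(3·(20−(197/22)) + 19·(197/22−7) + (83/11)·(7−20)) = ½·(729/22 + 817/22 − 1079/11) = -153/11, so the C-coordinate is 1/11.

(7/11, 3/11, 1/11)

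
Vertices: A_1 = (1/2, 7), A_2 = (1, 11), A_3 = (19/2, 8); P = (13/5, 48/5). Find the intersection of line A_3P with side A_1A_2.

(7/8, 10)

Barycentric coordinates of P with respect to A_1A_2A_3: (1/5, 3/5, 1/5).
On side A_1A_2 the A_3-coordinate is zero; dropping P's A_3-weight 1/5 and renormalizing the remaining 1/5 : 3/5 gives weights 1/4, 3/4 on A_1, A_2.
Q = (1/4)·(1/2, 7) + (3/4)·(1, 11) = (7/8, 10).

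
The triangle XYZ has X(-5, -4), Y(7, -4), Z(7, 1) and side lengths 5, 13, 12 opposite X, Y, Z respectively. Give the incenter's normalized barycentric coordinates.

(1/6, 13/30, 2/5)

The incenter has barycentric coordinates proportional to the opposite side lengths: (5 : 13 : 12).
Normalizing by 5+13+12 = 30 gives (1/6, 13/30, 2/5).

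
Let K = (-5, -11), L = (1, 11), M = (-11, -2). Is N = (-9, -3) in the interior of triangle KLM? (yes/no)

yes

Barycentric coordinates of N: (19/93, 2/31, 68/93).
The three coordinates are positive, positive, positive; a point is interior exactly when all three are positive.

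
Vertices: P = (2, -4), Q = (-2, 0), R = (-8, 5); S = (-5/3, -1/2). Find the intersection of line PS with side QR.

Barycentric coordinates of S with respect to PQR: (1/3, 1/2, 1/6).
On side QR the P-coordinate is zero; dropping S's P-weight 1/3 and renormalizing the remaining 1/2 : 1/6 gives weights 3/4, 1/4 on Q, R.
T = (3/4)·(-2, 0) + (1/4)·(-8, 5) = (-7/2, 5/4).

(-7/2, 5/4)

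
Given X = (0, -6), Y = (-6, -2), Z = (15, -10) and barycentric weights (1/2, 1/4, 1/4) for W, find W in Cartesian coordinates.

W = (1/2)·X + (1/4)·Y + (1/4)·Z.
x-coordinate: (1/2)·0 + (1/4)·(-6) + (1/4)·15 = 9/4.
y-coordinate: (1/2)·(-6) + (1/4)·(-2) + (1/4)·(-10) = -6.

(9/4, -6)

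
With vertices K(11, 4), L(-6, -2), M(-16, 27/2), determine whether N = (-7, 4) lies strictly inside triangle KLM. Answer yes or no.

yes

Barycentric coordinates of N: (89/647, 342/647, 216/647).
The three coordinates are positive, positive, positive; a point is interior exactly when all three are positive.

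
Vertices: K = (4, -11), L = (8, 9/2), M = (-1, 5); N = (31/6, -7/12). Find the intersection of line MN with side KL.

(32/5, -17/10)

Barycentric coordinates of N with respect to KLM: (1/3, 1/2, 1/6).
On side KL the M-coordinate is zero; dropping N's M-weight 1/6 and renormalizing the remaining 1/3 : 1/2 gives weights 2/5, 3/5 on K, L.
J = (2/5)·(4, -11) + (3/5)·(8, 9/2) = (32/5, -17/10).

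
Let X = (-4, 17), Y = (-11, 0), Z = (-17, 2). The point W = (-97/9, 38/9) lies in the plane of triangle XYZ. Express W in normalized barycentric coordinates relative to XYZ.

Signed area of the reference triangle: [XYZ] = ½·((-4)·(0−2) + (-11)·(2−17) + (-17)·(17−0)) = ½·(8 + 165 − 289) = -58.
[WYZ] = ½·((-97/9)·(0−2) + (-11)·(2−(38/9)) + (-17)·(38/9−0)) = ½·(194/9 + 220/9 − 646/9) = -116/9, so the X-coordinate is (-116/9)/(-58) = 2/9.
[XWZ] = ½·((-4)·(38/9−2) + (-97/9)·(2−17) + (-17)·(17−(38/9))) = ½·(-80/9 + 485/3 − 1955/9) = -290/9, so the Y-coordinate is 5/9.
[XYW] = ½·((-4)·(0−(38/9)) + (-11)·(38/9−17) + (-97/9)·(17−0)) = ½·(152/9 + 1265/9 − 1649/9) = -116/9, so the Z-coordinate is 2/9.

(2/9, 5/9, 2/9)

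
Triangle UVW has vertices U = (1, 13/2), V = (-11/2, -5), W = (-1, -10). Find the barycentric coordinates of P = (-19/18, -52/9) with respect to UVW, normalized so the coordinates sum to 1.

Signed area of the reference triangle: [UVW] = ½·(1·(-5−(-10)) + (-11/2)·(-10−(13/2)) + (-1)·(13/2−(-5))) = ½·(5 + 363/4 − 23/2) = 337/8.
[PVW] = ½·((-19/18)·(-5−(-10)) + (-11/2)·(-10−(-52/9)) + (-1)·(-52/9−(-5))) = ½·(-95/18 + 209/9 + 7/9) = 337/36, so the U-coordinate is (337/36)/(337/8) = 2/9.
[UPW] = ½·(1·(-52/9−(-10)) + (-19/18)·(-10−(13/2)) + (-1)·(13/2−(-52/9))) = ½·(38/9 + 209/12 − 221/18) = 337/72, so the V-coordinate is 1/9.
[UVP] = ½·(1·(-5−(-52/9)) + (-11/2)·(-52/9−(13/2)) + (-19/18)·(13/2−(-5))) = ½·(7/9 + 2431/36 − 437/36) = 337/12, so the W-coordinate is 2/3.
Check: 2/9 + 1/9 + 2/3 = 1.

(2/9, 1/9, 2/3)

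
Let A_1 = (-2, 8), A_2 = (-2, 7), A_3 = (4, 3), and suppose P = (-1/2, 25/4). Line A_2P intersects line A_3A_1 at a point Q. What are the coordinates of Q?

Barycentric coordinates of P with respect to A_1A_2A_3: (1/4, 1/2, 1/4).
On side A_3A_1 the A_2-coordinate is zero; dropping P's A_2-weight 1/2 and renormalizing the remaining 1/4 : 1/4 gives weights 1/2, 1/2 on A_3, A_1.
Q = (1/2)·(4, 3) + (1/2)·(-2, 8) = (1, 11/2).

(1, 11/2)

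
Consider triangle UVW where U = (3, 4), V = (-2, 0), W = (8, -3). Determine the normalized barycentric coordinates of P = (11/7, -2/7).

(1/7, 4/7, 2/7)

Signed area of the reference triangle: [UVW] = ½·(3·(0−(-3)) + (-2)·(-3−4) + 8·(4−0)) = ½·(9 + 14 + 32) = 55/2.
[PVW] = ½·((11/7)·(0−(-3)) + (-2)·(-3−(-2/7)) + 8·(-2/7−0)) = ½·(33/7 + 38/7 − 16/7) = 55/14, so the U-coordinate is (55/14)/(55/2) = 1/7.
[UPW] = ½·(3·(-2/7−(-3)) + (11/7)·(-3−4) + 8·(4−(-2/7))) = ½·(57/7 − 11 + 240/7) = 110/7, so the V-coordinate is 4/7.
[UVP] = ½·(3·(0−(-2/7)) + (-2)·(-2/7−4) + (11/7)·(4−0)) = ½·(6/7 + 60/7 + 44/7) = 55/7, so the W-coordinate is 2/7.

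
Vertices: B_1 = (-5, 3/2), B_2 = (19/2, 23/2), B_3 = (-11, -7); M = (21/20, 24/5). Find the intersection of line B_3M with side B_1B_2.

Barycentric coordinates of M with respect to B_1B_2B_3: (3/10, 1/2, 1/5).
On side B_1B_2 the B_3-coordinate is zero; dropping M's B_3-weight 1/5 and renormalizing the remaining 3/10 : 1/2 gives weights 3/8, 5/8 on B_1, B_2.
N = (3/8)·(-5, 3/2) + (5/8)·(19/2, 23/2) = (65/16, 31/4).

(65/16, 31/4)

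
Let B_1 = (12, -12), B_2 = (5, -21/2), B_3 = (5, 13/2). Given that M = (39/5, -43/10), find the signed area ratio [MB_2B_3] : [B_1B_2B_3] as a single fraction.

2/5

[B_1B_2B_3] = ½·(12·(-21/2−(13/2)) + 5·(13/2−(-12)) + 5·(-12−(-21/2))) = ½·(-204 + 185/2 − 15/2) = -119/2.
[MB_2B_3] = ½·((39/5)·(-21/2−(13/2)) + 5·(13/2−(-43/10)) + 5·(-43/10−(-21/2))) = ½·(-663/5 + 54 + 31) = -119/5, so the ratio is (-119/5)/(-119/2) = 2/5.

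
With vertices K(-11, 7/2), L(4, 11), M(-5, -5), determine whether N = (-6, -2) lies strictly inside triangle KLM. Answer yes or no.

Barycentric coordinates of N: (86/345, 19/345, 16/23).
The three coordinates are positive, positive, positive; a point is interior exactly when all three are positive.

yes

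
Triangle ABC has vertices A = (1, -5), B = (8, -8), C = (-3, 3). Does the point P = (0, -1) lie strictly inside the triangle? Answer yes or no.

yes

Barycentric coordinates of P: (1/4, 2/11, 25/44).
The three coordinates are positive, positive, positive; a point is interior exactly when all three are positive.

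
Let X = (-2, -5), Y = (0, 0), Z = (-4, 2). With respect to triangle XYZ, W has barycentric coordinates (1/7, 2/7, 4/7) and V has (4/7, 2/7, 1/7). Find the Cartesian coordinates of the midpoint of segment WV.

(-15/7, -15/14)

Barycentric coordinates of the midpoint are the average: (5/14, 2/7, 5/14).
Converting: (5/14)·X + (2/7)·Y + (5/14)·Z = (-15/7, -15/14).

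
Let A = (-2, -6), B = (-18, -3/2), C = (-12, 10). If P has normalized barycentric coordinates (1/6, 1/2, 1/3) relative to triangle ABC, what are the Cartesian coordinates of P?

P = (1/6)·A + (1/2)·B + (1/3)·C.
x-coordinate: (1/6)·(-2) + (1/2)·(-18) + (1/3)·(-12) = -40/3.
y-coordinate: (1/6)·(-6) + (1/2)·(-3/2) + (1/3)·10 = 19/12.

(-40/3, 19/12)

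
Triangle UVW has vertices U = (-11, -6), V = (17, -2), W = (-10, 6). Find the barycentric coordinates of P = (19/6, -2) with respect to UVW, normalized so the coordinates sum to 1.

(1/3, 1/2, 1/6)

Signed area of the reference triangle: [UVW] = ½·((-11)·(-2−6) + 17·(6−(-6)) + (-10)·(-6−(-2))) = ½·(88 + 204 + 40) = 166.
[PVW] = ½·((19/6)·(-2−6) + 17·(6−(-2)) + (-10)·(-2−(-2))) = ½·(-76/3 + 136 + 0) = 166/3, so the U-coordinate is (166/3)/166 = 1/3.
[UPW] = ½·((-11)·(-2−6) + (19/6)·(6−(-6)) + (-10)·(-6−(-2))) = ½·(88 + 38 + 40) = 83, so the V-coordinate is 1/2.
[UVP] = ½·((-11)·(-2−(-2)) + 17·(-2−(-6)) + (19/6)·(-6−(-2))) = ½·(0 + 68 − 38/3) = 83/3, so the W-coordinate is 1/6.
Check: 1/3 + 1/2 + 1/6 = 1.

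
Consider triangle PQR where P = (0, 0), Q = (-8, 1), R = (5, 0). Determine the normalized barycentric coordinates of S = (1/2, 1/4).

Signed area of the reference triangle: [PQR] = ½·(0·(1−0) + (-8)·(0−0) + 5·(0−1)) = ½·(0 + 0 − 5) = -5/2.
[SQR] = ½·((1/2)·(1−0) + (-8)·(0−(1/4)) + 5·(1/4−1)) = ½·(1/2 + 2 − 15/4) = -5/8, so the P-coordinate is (-5/8)/(-5/2) = 1/4.
[PSR] = ½·(0·(1/4−0) + (1/2)·(0−0) + 5·(0−(1/4))) = ½·(0 + 0 − 5/4) = -5/8, so the Q-coordinate is 1/4.
[PQS] = ½·(0·(1−(1/4)) + (-8)·(1/4−0) + (1/2)·(0−1)) = ½·(0 − 2 − 1/2) = -5/4, so the R-coordinate is 1/2.

(1/4, 1/4, 1/2)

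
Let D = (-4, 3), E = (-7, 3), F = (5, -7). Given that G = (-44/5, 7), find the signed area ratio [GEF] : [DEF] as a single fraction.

1

[DEF] = ½·((-4)·(3−(-7)) + (-7)·(-7−3) + 5·(3−3)) = ½·(-40 + 70 + 0) = 15.
[GEF] = ½·((-44/5)·(3−(-7)) + (-7)·(-7−7) + 5·(7−3)) = ½·(-88 + 98 + 20) = 15, so the ratio is 15/15 = 1.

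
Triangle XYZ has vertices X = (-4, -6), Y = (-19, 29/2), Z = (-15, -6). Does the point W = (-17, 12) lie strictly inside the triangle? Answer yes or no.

Barycentric coordinates of W: (62/451, 36/41, -7/451).
The three coordinates are positive, positive, negative; a point is interior exactly when all three are positive.

no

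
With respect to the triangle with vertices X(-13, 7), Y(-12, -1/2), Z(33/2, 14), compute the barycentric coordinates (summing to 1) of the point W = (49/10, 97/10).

Signed area of the reference triangle: [XYZ] = ½·((-13)·(-1/2−14) + (-12)·(14−7) + (33/2)·(7−(-1/2))) = ½·(377/2 − 84 + 495/4) = 913/8.
[WYZ] = ½·((49/10)·(-1/2−14) + (-12)·(14−(97/10)) + (33/2)·(97/10−(-1/2))) = ½·(-1421/20 − 258/5 + 1683/10) = 913/40, so the X-coordinate is (913/40)/(913/8) = 1/5.
[XWZ] = ½·((-13)·(97/10−14) + (49/10)·(14−7) + (33/2)·(7−(97/10))) = ½·(559/10 + 343/10 − 891/20) = 913/40, so the Y-coordinate is 1/5.
[XYW] = ½·((-13)·(-1/2−(97/10)) + (-12)·(97/10−7) + (49/10)·(7−(-1/2))) = ½·(663/5 − 162/5 + 147/4) = 2739/40, so the Z-coordinate is 3/5.

(1/5, 1/5, 3/5)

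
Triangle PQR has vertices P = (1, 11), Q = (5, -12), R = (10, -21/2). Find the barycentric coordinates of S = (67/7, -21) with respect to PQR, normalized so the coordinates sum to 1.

(-3/7, 6/7, 4/7)

Signed area of the reference triangle: [PQR] = ½·(1·(-12−(-21/2)) + 5·(-21/2−11) + 10·(11−(-12))) = ½·(-3/2 − 215/2 + 230) = 121/2.
[SQR] = ½·((67/7)·(-12−(-21/2)) + 5·(-21/2−(-21)) + 10·(-21−(-12))) = ½·(-201/14 + 105/2 − 90) = -363/14, so the P-coordinate is (-363/14)/(121/2) = -3/7.
[PSR] = ½·(1·(-21−(-21/2)) + (67/7)·(-21/2−11) + 10·(11−(-21))) = ½·(-21/2 − 2881/14 + 320) = 363/7, so the Q-coordinate is 6/7.
[PQS] = ½·(1·(-12−(-21)) + 5·(-21−11) + (67/7)·(11−(-12))) = ½·(9 − 160 + 1541/7) = 242/7, so the R-coordinate is 4/7.
Check: -3/7 + 6/7 + 4/7 = 1.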